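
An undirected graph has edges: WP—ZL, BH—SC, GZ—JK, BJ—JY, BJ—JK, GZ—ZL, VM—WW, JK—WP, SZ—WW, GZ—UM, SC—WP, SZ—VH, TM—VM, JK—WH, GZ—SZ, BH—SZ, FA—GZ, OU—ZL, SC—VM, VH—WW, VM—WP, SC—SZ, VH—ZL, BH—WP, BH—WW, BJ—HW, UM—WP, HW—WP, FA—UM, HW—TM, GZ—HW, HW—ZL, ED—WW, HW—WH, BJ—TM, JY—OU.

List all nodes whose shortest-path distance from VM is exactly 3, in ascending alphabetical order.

FA, GZ, JY, OU, WH

Level 0: VM
Level 1: SC, TM, WP, WW
Level 2: BH, BJ, ED, HW, JK, SZ, UM, VH, ZL
Level 3: FA, GZ, JY, OU, WH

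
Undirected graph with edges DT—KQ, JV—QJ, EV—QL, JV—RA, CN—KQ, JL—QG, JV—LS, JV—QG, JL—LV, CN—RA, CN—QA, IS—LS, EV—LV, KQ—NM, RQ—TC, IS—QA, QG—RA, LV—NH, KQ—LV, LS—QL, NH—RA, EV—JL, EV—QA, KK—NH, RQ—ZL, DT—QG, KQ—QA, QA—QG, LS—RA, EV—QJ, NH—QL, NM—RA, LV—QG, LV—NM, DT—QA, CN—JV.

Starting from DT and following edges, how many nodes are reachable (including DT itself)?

17

BFS from DT visits: DT, QG, QA, KQ, RA, LV, JV, JL, IS, EV, CN, NM, NH, LS, QJ, QL, KK
Reachable nodes: 17 of 20 total.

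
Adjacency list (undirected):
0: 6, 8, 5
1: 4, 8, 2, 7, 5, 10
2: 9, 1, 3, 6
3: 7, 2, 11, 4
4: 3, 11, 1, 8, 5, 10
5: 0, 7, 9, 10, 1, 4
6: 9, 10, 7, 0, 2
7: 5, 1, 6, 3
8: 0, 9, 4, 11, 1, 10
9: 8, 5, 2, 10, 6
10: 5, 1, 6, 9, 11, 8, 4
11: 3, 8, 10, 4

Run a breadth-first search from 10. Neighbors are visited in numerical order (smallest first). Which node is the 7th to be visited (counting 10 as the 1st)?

Visit 10; enqueue 1, 4, 5, 6, 8, 9, 11 → queue [1, 4, 5, 6, 8, 9, 11]
Visit 1; enqueue 2, 7 → queue [4, 5, 6, 8, 9, 11, 2, 7]
Visit 4; enqueue 3 → queue [5, 6, 8, 9, 11, 2, 7, 3]
Visit 5; enqueue 0 → queue [6, 8, 9, 11, 2, 7, 3, 0]
Visit 6 → queue [8, 9, 11, 2, 7, 3, 0]
Visit 8 → queue [9, 11, 2, 7, 3, 0]
Visit 9 → queue [11, 2, 7, 3, 0]
Visit 11 → queue [2, 7, 3, 0]
Visit 2 → queue [7, 3, 0]
Visit 7 → queue [3, 0]
Visit 3 → queue [0]
Visit 0 → queue []

Visit order: 10, 1, 4, 5, 6, 8, 9, 11, 2, 7, 3, 0

9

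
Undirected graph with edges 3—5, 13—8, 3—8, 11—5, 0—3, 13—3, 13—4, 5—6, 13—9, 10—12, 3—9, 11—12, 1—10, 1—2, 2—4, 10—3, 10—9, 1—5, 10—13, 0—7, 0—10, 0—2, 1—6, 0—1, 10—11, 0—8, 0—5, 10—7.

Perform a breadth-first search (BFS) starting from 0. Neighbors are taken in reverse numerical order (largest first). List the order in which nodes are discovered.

0, 10, 8, 7, 5, 3, 2, 1, 13, 12, 11, 9, 6, 4

Visit 0; enqueue 10, 8, 7, 5, 3, 2, 1 → queue [10, 8, 7, 5, 3, 2, 1]
Visit 10; enqueue 13, 12, 11, 9 → queue [8, 7, 5, 3, 2, 1, 13, 12, 11, 9]
Visit 8 → queue [7, 5, 3, 2, 1, 13, 12, 11, 9]
Visit 7 → queue [5, 3, 2, 1, 13, 12, 11, 9]
Visit 5; enqueue 6 → queue [3, 2, 1, 13, 12, 11, 9, 6]
Visit 3 → queue [2, 1, 13, 12, 11, 9, 6]
Visit 2; enqueue 4 → queue [1, 13, 12, 11, 9, 6, 4]
Visit 1 → queue [13, 12, 11, 9, 6, 4]
Visit 13 → queue [12, 11, 9, 6, 4]
Visit 12 → queue [11, 9, 6, 4]
Visit 11 → queue [9, 6, 4]
Visit 9 → queue [6, 4]
Visit 6 → queue [4]
Visit 4 → queue []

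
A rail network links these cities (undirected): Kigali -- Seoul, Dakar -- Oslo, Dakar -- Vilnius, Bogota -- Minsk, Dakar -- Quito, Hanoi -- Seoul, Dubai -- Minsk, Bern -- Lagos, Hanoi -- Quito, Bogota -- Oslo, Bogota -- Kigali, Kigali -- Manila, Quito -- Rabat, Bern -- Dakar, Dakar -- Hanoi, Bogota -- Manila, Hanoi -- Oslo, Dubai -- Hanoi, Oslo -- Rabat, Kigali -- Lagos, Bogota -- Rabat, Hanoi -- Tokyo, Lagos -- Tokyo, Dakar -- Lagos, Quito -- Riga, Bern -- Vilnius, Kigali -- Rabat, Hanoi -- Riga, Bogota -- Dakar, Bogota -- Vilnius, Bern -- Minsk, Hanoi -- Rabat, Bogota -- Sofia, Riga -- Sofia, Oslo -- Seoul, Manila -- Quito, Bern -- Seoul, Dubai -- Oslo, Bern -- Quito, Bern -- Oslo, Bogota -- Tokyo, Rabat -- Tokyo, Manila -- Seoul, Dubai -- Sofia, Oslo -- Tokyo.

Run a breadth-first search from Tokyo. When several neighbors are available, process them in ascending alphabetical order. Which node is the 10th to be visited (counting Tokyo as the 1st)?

Minsk

Visit Tokyo; enqueue Bogota, Hanoi, Lagos, Oslo, Rabat → queue [Bogota, Hanoi, Lagos, Oslo, Rabat]
Visit Bogota; enqueue Dakar, Kigali, Manila, Minsk, Sofia, Vilnius → queue [Hanoi, Lagos, Oslo, Rabat, Dakar, Kigali, Manila, Minsk, Sofia, Vilnius]
Visit Hanoi; enqueue Dubai, Quito, Riga, Seoul → queue [Lagos, Oslo, Rabat, Dakar, Kigali, Manila, Minsk, Sofia, Vilnius, Dubai, Quito, Riga, Seoul]
Visit Lagos; enqueue Bern → queue [Oslo, Rabat, Dakar, Kigali, Manila, Minsk, Sofia, Vilnius, Dubai, Quito, Riga, Seoul, Bern]
Visit Oslo → queue [Rabat, Dakar, Kigali, Manila, Minsk, Sofia, Vilnius, Dubai, Quito, Riga, Seoul, Bern]
Visit Rabat → queue [Dakar, Kigali, Manila, Minsk, Sofia, Vilnius, Dubai, Quito, Riga, Seoul, Bern]
Visit Dakar → queue [Kigali, Manila, Minsk, Sofia, Vilnius, Dubai, Quito, Riga, Seoul, Bern]
Visit Kigali → queue [Manila, Minsk, Sofia, Vilnius, Dubai, Quito, Riga, Seoul, Bern]
Visit Manila → queue [Minsk, Sofia, Vilnius, Dubai, Quito, Riga, Seoul, Bern]
Visit Minsk → queue [Sofia, Vilnius, Dubai, Quito, Riga, Seoul, Bern]
Visit Sofia → queue [Vilnius, Dubai, Quito, Riga, Seoul, Bern]
Visit Vilnius → queue [Dubai, Quito, Riga, Seoul, Bern]
Visit Dubai → queue [Quito, Riga, Seoul, Bern]
Visit Quito → queue [Riga, Seoul, Bern]
Visit Riga → queue [Seoul, Bern]
Visit Seoul → queue [Bern]
Visit Bern → queue []

Visit order: Tokyo, Bogota, Hanoi, Lagos, Oslo, Rabat, Dakar, Kigali, Manila, Minsk, Sofia, Vilnius, Dubai, Quito, Riga, Seoul, Bern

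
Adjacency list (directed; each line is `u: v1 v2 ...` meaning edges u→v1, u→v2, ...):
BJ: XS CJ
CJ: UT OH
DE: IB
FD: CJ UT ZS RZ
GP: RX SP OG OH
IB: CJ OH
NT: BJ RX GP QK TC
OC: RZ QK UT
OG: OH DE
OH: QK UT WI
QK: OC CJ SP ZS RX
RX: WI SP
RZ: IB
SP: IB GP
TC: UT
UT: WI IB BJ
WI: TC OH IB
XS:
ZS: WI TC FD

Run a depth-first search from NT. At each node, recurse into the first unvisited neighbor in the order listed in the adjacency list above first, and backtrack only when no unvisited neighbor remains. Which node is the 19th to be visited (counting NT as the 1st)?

FD

Visit NT
NT → BJ
BJ → XS
BJ → CJ
CJ → UT
UT → WI
WI → TC
WI → OH
OH → QK
QK → OC
OC → RZ
RZ → IB
QK → SP
SP → GP
GP → RX
GP → OG
OG → DE
QK → ZS
ZS → FD

Visit order: NT, BJ, XS, CJ, UT, WI, TC, OH, QK, OC, RZ, IB, SP, GP, RX, OG, DE, ZS, FD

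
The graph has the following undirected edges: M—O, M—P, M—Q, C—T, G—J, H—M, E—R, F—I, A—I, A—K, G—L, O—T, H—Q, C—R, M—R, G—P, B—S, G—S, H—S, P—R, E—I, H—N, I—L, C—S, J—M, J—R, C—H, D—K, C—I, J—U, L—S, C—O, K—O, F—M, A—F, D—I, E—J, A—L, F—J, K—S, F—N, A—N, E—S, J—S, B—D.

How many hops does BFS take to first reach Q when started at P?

2

Level 0: P
Level 1: G, M, R
Level 2: C, E, F, H, J, L, O, Q, S
Level 3: A, B, I, K, N, T, U
Level 4: D
Q first appears at level 2.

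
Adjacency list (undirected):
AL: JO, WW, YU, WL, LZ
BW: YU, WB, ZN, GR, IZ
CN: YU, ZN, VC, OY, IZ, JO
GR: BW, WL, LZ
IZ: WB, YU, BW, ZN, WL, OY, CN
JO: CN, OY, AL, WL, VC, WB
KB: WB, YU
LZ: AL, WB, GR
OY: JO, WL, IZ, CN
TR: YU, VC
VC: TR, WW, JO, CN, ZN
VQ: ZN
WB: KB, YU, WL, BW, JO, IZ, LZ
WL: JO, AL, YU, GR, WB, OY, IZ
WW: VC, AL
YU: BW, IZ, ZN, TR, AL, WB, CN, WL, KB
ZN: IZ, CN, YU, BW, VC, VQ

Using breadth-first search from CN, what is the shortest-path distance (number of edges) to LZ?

Level 0: CN
Level 1: IZ, JO, OY, VC, YU, ZN
Level 2: AL, BW, KB, TR, VQ, WB, WL, WW
Level 3: GR, LZ
LZ first appears at level 3.

3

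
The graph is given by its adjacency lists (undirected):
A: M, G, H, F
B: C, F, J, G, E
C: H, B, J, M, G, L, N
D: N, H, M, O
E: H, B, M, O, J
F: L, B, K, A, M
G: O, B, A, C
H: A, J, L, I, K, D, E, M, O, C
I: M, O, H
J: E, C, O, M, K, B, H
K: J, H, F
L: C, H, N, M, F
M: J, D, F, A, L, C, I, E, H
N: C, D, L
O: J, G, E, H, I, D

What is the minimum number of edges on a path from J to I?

2

Level 0: J
Level 1: B, C, E, H, K, M, O
Level 2: A, D, F, G, I, L, N
I first appears at level 2.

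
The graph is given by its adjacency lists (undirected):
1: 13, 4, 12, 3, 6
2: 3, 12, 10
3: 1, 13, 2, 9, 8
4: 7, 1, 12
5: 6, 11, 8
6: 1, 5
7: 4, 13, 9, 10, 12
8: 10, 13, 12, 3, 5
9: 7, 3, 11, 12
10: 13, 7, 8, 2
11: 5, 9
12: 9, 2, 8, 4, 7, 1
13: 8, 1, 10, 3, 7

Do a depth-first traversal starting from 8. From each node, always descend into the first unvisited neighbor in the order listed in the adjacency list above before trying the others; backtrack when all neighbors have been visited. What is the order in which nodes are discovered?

8 10 13 1 4 7 9 3 2 12 11 5 6

Visit 8
8 → 10
10 → 13
13 → 1
1 → 4
4 → 7
7 → 9
9 → 3
3 → 2
2 → 12
9 → 11
11 → 5
5 → 6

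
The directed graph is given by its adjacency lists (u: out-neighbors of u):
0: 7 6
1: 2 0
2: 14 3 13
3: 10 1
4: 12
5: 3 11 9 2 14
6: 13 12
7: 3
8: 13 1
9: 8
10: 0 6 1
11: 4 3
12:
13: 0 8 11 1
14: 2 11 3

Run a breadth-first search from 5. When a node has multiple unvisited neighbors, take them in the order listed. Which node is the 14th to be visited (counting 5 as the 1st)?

12

Visit 5; enqueue 3, 11, 9, 2, 14 → queue [3, 11, 9, 2, 14]
Visit 3; enqueue 10, 1 → queue [11, 9, 2, 14, 10, 1]
Visit 11; enqueue 4 → queue [9, 2, 14, 10, 1, 4]
Visit 9; enqueue 8 → queue [2, 14, 10, 1, 4, 8]
Visit 2; enqueue 13 → queue [14, 10, 1, 4, 8, 13]
Visit 14 → queue [10, 1, 4, 8, 13]
Visit 10; enqueue 0, 6 → queue [1, 4, 8, 13, 0, 6]
Visit 1 → queue [4, 8, 13, 0, 6]
Visit 4; enqueue 12 → queue [8, 13, 0, 6, 12]
Visit 8 → queue [13, 0, 6, 12]
Visit 13 → queue [0, 6, 12]
Visit 0; enqueue 7 → queue [6, 12, 7]
Visit 6 → queue [12, 7]
Visit 12 → queue [7]
Visit 7 → queue []

Visit order: 5, 3, 11, 9, 2, 14, 10, 1, 4, 8, 13, 0, 6, 12, 7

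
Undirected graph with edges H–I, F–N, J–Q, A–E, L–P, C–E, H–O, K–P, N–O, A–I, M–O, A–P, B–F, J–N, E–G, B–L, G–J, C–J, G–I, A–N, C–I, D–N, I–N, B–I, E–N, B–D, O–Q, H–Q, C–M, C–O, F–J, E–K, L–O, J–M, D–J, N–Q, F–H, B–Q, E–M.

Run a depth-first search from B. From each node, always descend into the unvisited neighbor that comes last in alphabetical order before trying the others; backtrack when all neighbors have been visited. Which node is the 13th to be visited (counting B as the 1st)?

H

Visit B
B → Q
Q → O
O → N
N → J
J → M
M → E
E → K
K → P
P → L
P → A
A → I
I → H
H → F
I → G
I → C
J → D

Visit order: B, Q, O, N, J, M, E, K, P, L, A, I, H, F, G, C, D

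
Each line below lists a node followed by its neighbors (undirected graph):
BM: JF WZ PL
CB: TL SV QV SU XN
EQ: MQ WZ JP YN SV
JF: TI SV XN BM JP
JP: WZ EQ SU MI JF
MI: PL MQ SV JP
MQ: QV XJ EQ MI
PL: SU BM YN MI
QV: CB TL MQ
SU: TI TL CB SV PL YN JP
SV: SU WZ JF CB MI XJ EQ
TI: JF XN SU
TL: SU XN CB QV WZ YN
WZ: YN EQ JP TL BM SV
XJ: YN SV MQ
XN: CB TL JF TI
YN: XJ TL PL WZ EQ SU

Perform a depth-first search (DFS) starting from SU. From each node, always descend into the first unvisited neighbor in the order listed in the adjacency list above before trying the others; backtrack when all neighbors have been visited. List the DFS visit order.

Visit SU
SU → TI
TI → JF
JF → SV
SV → WZ
WZ → YN
YN → XJ
XJ → MQ
MQ → QV
QV → CB
CB → TL
TL → XN
MQ → EQ
EQ → JP
JP → MI
MI → PL
PL → BM

SU -> TI -> JF -> SV -> WZ -> YN -> XJ -> MQ -> QV -> CB -> TL -> XN -> EQ -> JP -> MI -> PL -> BM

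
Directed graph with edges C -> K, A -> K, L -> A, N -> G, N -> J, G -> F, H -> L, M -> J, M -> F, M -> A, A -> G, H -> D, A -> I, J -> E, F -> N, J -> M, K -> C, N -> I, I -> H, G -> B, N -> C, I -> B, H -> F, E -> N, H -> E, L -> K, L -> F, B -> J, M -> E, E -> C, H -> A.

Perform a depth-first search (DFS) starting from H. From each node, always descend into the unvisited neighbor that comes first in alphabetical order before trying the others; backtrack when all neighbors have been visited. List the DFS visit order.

Visit H
H → A
A → G
G → B
B → J
J → E
E → C
C → K
E → N
N → I
J → M
M → F
H → D
H → L

H → A → G → B → J → E → C → K → N → I → M → F → D → L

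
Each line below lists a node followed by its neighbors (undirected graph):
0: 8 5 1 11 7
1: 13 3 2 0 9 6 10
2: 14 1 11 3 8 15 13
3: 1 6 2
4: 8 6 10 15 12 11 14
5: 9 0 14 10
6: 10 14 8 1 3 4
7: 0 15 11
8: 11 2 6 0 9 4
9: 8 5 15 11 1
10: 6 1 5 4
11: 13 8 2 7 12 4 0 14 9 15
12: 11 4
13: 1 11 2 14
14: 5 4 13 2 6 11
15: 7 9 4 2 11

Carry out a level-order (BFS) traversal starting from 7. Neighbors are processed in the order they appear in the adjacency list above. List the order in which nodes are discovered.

7 → 0 → 15 → 11 → 8 → 5 → 1 → 9 → 4 → 2 → 13 → 12 → 14 → 6 → 10 → 3

Visit 7; enqueue 0, 15, 11 → queue [0, 15, 11]
Visit 0; enqueue 8, 5, 1 → queue [15, 11, 8, 5, 1]
Visit 15; enqueue 9, 4, 2 → queue [11, 8, 5, 1, 9, 4, 2]
Visit 11; enqueue 13, 12, 14 → queue [8, 5, 1, 9, 4, 2, 13, 12, 14]
Visit 8; enqueue 6 → queue [5, 1, 9, 4, 2, 13, 12, 14, 6]
Visit 5; enqueue 10 → queue [1, 9, 4, 2, 13, 12, 14, 6, 10]
Visit 1; enqueue 3 → queue [9, 4, 2, 13, 12, 14, 6, 10, 3]
Visit 9 → queue [4, 2, 13, 12, 14, 6, 10, 3]
Visit 4 → queue [2, 13, 12, 14, 6, 10, 3]
Visit 2 → queue [13, 12, 14, 6, 10, 3]
Visit 13 → queue [12, 14, 6, 10, 3]
Visit 12 → queue [14, 6, 10, 3]
Visit 14 → queue [6, 10, 3]
Visit 6 → queue [10, 3]
Visit 10 → queue [3]
Visit 3 → queue []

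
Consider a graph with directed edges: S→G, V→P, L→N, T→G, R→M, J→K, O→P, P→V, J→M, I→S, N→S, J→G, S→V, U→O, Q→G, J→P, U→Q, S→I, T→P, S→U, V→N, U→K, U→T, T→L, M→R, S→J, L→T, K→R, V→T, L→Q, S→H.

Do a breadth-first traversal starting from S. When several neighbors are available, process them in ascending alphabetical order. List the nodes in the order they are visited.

Visit S; enqueue G, H, I, J, U, V → queue [G, H, I, J, U, V]
Visit G → queue [H, I, J, U, V]
Visit H → queue [I, J, U, V]
Visit I → queue [J, U, V]
Visit J; enqueue K, M, P → queue [U, V, K, M, P]
Visit U; enqueue O, Q, T → queue [V, K, M, P, O, Q, T]
Visit V; enqueue N → queue [K, M, P, O, Q, T, N]
Visit K; enqueue R → queue [M, P, O, Q, T, N, R]
Visit M → queue [P, O, Q, T, N, R]
Visit P → queue [O, Q, T, N, R]
Visit O → queue [Q, T, N, R]
Visit Q → queue [T, N, R]
Visit T; enqueue L → queue [N, R, L]
Visit N → queue [R, L]
Visit R → queue [L]
Visit L → queue []

S -> G -> H -> I -> J -> U -> V -> K -> M -> P -> O -> Q -> T -> N -> R -> L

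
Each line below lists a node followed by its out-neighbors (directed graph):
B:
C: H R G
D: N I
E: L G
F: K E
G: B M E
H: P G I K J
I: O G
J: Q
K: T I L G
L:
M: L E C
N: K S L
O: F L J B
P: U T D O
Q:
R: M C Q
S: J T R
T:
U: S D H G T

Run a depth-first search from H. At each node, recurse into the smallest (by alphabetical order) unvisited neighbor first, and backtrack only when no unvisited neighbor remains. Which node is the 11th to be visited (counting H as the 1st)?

O

Visit H
H → G
G → B
G → E
E → L
G → M
M → C
C → R
R → Q
H → I
I → O
O → F
F → K
K → T
O → J
H → P
P → D
D → N
N → S
P → U

Visit order: H, G, B, E, L, M, C, R, Q, I, O, F, K, T, J, P, D, N, S, U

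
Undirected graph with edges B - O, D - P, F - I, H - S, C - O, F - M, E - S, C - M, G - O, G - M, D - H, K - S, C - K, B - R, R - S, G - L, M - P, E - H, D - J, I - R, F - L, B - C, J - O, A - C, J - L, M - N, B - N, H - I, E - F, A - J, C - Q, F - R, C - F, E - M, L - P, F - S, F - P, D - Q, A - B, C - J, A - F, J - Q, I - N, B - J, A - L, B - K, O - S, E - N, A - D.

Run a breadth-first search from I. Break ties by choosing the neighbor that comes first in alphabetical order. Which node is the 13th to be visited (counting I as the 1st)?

D

Visit I; enqueue F, H, N, R → queue [F, H, N, R]
Visit F; enqueue A, C, E, L, M, P, S → queue [H, N, R, A, C, E, L, M, P, S]
Visit H; enqueue D → queue [N, R, A, C, E, L, M, P, S, D]
Visit N; enqueue B → queue [R, A, C, E, L, M, P, S, D, B]
Visit R → queue [A, C, E, L, M, P, S, D, B]
Visit A; enqueue J → queue [C, E, L, M, P, S, D, B, J]
Visit C; enqueue K, O, Q → queue [E, L, M, P, S, D, B, J, K, O, Q]
Visit E → queue [L, M, P, S, D, B, J, K, O, Q]
Visit L; enqueue G → queue [M, P, S, D, B, J, K, O, Q, G]
Visit M → queue [P, S, D, B, J, K, O, Q, G]
Visit P → queue [S, D, B, J, K, O, Q, G]
Visit S → queue [D, B, J, K, O, Q, G]
Visit D → queue [B, J, K, O, Q, G]
Visit B → queue [J, K, O, Q, G]
Visit J → queue [K, O, Q, G]
Visit K → queue [O, Q, G]
Visit O → queue [Q, G]
Visit Q → queue [G]
Visit G → queue []

Visit order: I, F, H, N, R, A, C, E, L, M, P, S, D, B, J, K, O, Q, G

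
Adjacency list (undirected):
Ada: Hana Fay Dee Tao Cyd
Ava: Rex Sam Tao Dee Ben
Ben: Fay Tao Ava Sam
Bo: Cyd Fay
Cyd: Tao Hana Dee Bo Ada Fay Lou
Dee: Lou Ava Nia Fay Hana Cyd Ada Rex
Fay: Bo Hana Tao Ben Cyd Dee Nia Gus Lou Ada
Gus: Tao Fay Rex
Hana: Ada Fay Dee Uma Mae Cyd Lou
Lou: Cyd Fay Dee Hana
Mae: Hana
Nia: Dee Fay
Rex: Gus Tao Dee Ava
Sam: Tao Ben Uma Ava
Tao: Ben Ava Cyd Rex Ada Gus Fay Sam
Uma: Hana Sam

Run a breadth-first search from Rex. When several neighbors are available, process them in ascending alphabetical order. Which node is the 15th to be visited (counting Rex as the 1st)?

Visit Rex; enqueue Ava, Dee, Gus, Tao → queue [Ava, Dee, Gus, Tao]
Visit Ava; enqueue Ben, Sam → queue [Dee, Gus, Tao, Ben, Sam]
Visit Dee; enqueue Ada, Cyd, Fay, Hana, Lou, Nia → queue [Gus, Tao, Ben, Sam, Ada, Cyd, Fay, Hana, Lou, Nia]
Visit Gus → queue [Tao, Ben, Sam, Ada, Cyd, Fay, Hana, Lou, Nia]
Visit Tao → queue [Ben, Sam, Ada, Cyd, Fay, Hana, Lou, Nia]
Visit Ben → queue [Sam, Ada, Cyd, Fay, Hana, Lou, Nia]
Visit Sam; enqueue Uma → queue [Ada, Cyd, Fay, Hana, Lou, Nia, Uma]
Visit Ada → queue [Cyd, Fay, Hana, Lou, Nia, Uma]
Visit Cyd; enqueue Bo → queue [Fay, Hana, Lou, Nia, Uma, Bo]
Visit Fay → queue [Hana, Lou, Nia, Uma, Bo]
Visit Hana; enqueue Mae → queue [Lou, Nia, Uma, Bo, Mae]
Visit Lou → queue [Nia, Uma, Bo, Mae]
Visit Nia → queue [Uma, Bo, Mae]
Visit Uma → queue [Bo, Mae]
Visit Bo → queue [Mae]
Visit Mae → queue []

Visit order: Rex, Ava, Dee, Gus, Tao, Ben, Sam, Ada, Cyd, Fay, Hana, Lou, Nia, Uma, Bo, Mae

Bo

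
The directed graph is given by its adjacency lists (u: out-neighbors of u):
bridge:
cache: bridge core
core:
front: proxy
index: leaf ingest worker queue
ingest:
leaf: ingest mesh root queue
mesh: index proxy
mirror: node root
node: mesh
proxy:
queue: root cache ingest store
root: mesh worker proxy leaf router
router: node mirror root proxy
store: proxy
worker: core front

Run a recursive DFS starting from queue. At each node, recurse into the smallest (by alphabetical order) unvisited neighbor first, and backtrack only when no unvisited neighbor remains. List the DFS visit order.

queue -> cache -> bridge -> core -> ingest -> root -> leaf -> mesh -> index -> worker -> front -> proxy -> router -> mirror -> node -> store

Visit queue
queue → cache
cache → bridge
cache → core
queue → ingest
queue → root
root → leaf
leaf → mesh
mesh → index
index → worker
worker → front
front → proxy
root → router
router → mirror
mirror → node
queue → store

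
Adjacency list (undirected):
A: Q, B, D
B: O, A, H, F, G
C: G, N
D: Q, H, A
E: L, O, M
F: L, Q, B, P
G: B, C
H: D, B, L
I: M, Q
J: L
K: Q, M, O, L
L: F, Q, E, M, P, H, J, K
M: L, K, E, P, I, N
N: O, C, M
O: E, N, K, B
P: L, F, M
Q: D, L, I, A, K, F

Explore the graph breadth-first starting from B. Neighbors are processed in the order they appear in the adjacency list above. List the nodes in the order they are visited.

B → O → A → H → F → G → E → N → K → Q → D → L → P → C → M → I → J

Visit B; enqueue O, A, H, F, G → queue [O, A, H, F, G]
Visit O; enqueue E, N, K → queue [A, H, F, G, E, N, K]
Visit A; enqueue Q, D → queue [H, F, G, E, N, K, Q, D]
Visit H; enqueue L → queue [F, G, E, N, K, Q, D, L]
Visit F; enqueue P → queue [G, E, N, K, Q, D, L, P]
Visit G; enqueue C → queue [E, N, K, Q, D, L, P, C]
Visit E; enqueue M → queue [N, K, Q, D, L, P, C, M]
Visit N → queue [K, Q, D, L, P, C, M]
Visit K → queue [Q, D, L, P, C, M]
Visit Q; enqueue I → queue [D, L, P, C, M, I]
Visit D → queue [L, P, C, M, I]
Visit L; enqueue J → queue [P, C, M, I, J]
Visit P → queue [C, M, I, J]
Visit C → queue [M, I, J]
Visit M → queue [I, J]
Visit I → queue [J]
Visit J → queue []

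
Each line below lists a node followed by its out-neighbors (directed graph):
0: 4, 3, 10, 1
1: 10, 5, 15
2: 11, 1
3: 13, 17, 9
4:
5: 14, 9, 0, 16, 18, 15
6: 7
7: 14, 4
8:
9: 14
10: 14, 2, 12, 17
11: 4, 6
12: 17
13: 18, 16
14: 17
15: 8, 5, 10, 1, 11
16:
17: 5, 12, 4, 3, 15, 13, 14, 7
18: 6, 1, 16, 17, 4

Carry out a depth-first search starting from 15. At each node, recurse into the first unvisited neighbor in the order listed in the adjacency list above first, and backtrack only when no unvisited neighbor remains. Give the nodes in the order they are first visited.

Visit 15
15 → 8
15 → 5
5 → 14
14 → 17
17 → 12
17 → 4
17 → 3
3 → 13
13 → 18
18 → 6
6 → 7
18 → 1
1 → 10
10 → 2
2 → 11
18 → 16
3 → 9
5 → 0

15, 8, 5, 14, 17, 12, 4, 3, 13, 18, 6, 7, 1, 10, 2, 11, 16, 9, 0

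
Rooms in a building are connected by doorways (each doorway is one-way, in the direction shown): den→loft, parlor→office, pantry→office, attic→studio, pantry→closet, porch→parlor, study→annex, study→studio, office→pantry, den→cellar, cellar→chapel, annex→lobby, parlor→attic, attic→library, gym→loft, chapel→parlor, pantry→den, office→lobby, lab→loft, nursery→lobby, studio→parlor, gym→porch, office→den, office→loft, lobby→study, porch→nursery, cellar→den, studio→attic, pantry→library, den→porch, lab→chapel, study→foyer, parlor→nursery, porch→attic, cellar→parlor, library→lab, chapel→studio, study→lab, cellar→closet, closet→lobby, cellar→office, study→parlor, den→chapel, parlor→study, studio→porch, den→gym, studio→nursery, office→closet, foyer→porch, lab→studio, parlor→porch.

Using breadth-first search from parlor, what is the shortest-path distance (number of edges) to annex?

Level 0: parlor
Level 1: attic, nursery, office, porch, study
Level 2: annex, closet, den, foyer, lab, library, lobby, loft, pantry, studio
Level 3: cellar, chapel, gym
annex first appears at level 2.

2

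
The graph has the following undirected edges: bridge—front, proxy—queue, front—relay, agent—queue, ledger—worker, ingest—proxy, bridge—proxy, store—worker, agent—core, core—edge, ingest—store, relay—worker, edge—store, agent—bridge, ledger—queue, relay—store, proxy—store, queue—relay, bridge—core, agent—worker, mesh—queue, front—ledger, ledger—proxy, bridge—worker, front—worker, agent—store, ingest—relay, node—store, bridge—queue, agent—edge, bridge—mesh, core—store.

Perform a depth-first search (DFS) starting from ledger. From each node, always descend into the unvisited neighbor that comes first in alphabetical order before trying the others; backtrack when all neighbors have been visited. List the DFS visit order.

ledger → front → bridge → agent → core → edge → store → ingest → proxy → queue → mesh → relay → worker → node

Visit ledger
ledger → front
front → bridge
bridge → agent
agent → core
core → edge
edge → store
store → ingest
ingest → proxy
proxy → queue
queue → mesh
queue → relay
relay → worker
store → node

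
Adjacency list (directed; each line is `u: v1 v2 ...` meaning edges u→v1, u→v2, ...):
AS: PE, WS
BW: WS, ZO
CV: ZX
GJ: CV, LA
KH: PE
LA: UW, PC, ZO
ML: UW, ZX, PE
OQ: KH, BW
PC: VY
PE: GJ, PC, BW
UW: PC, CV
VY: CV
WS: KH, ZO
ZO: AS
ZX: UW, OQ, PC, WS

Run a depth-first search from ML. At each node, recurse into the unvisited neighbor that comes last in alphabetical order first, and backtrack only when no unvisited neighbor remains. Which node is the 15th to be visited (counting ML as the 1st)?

Visit ML
ML → ZX
ZX → WS
WS → ZO
ZO → AS
AS → PE
PE → PC
PC → VY
VY → CV
PE → GJ
GJ → LA
LA → UW
PE → BW
WS → KH
ZX → OQ

Visit order: ML, ZX, WS, ZO, AS, PE, PC, VY, CV, GJ, LA, UW, BW, KH, OQ

OQ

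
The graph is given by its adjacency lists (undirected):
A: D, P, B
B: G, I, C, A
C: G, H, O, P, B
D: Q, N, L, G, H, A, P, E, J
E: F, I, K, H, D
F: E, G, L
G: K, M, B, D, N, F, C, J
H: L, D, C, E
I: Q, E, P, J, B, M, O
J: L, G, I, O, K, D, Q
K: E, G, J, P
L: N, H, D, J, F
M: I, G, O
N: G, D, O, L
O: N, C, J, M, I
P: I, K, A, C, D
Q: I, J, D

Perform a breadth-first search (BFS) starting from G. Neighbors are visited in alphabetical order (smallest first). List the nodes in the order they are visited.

G, B, C, D, F, J, K, M, N, A, I, H, O, P, E, L, Q

Visit G; enqueue B, C, D, F, J, K, M, N → queue [B, C, D, F, J, K, M, N]
Visit B; enqueue A, I → queue [C, D, F, J, K, M, N, A, I]
Visit C; enqueue H, O, P → queue [D, F, J, K, M, N, A, I, H, O, P]
Visit D; enqueue E, L, Q → queue [F, J, K, M, N, A, I, H, O, P, E, L, Q]
Visit F → queue [J, K, M, N, A, I, H, O, P, E, L, Q]
Visit J → queue [K, M, N, A, I, H, O, P, E, L, Q]
Visit K → queue [M, N, A, I, H, O, P, E, L, Q]
Visit M → queue [N, A, I, H, O, P, E, L, Q]
Visit N → queue [A, I, H, O, P, E, L, Q]
Visit A → queue [I, H, O, P, E, L, Q]
Visit I → queue [H, O, P, E, L, Q]
Visit H → queue [O, P, E, L, Q]
Visit O → queue [P, E, L, Q]
Visit P → queue [E, L, Q]
Visit E → queue [L, Q]
Visit L → queue [Q]
Visit Q → queue []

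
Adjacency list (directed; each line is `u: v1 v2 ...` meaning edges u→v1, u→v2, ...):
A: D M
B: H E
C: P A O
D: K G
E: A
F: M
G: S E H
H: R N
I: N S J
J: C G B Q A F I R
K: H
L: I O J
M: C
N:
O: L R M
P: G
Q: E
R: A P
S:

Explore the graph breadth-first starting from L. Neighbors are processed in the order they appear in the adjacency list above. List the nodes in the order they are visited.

L → I → O → J → N → S → R → M → C → G → B → Q → A → F → P → E → H → D → K

Visit L; enqueue I, O, J → queue [I, O, J]
Visit I; enqueue N, S → queue [O, J, N, S]
Visit O; enqueue R, M → queue [J, N, S, R, M]
Visit J; enqueue C, G, B, Q, A, F → queue [N, S, R, M, C, G, B, Q, A, F]
Visit N → queue [S, R, M, C, G, B, Q, A, F]
Visit S → queue [R, M, C, G, B, Q, A, F]
Visit R; enqueue P → queue [M, C, G, B, Q, A, F, P]
Visit M → queue [C, G, B, Q, A, F, P]
Visit C → queue [G, B, Q, A, F, P]
Visit G; enqueue E, H → queue [B, Q, A, F, P, E, H]
Visit B → queue [Q, A, F, P, E, H]
Visit Q → queue [A, F, P, E, H]
Visit A; enqueue D → queue [F, P, E, H, D]
Visit F → queue [P, E, H, D]
Visit P → queue [E, H, D]
Visit E → queue [H, D]
Visit H → queue [D]
Visit D; enqueue K → queue [K]
Visit K → queue []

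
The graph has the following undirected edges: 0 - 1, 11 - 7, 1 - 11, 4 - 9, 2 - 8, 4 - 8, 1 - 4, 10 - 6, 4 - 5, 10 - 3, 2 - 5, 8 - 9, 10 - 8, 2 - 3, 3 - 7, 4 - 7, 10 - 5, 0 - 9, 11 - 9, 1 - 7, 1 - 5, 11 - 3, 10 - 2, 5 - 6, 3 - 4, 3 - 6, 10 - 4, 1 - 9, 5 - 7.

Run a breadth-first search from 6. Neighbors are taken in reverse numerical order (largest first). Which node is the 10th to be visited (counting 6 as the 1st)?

Visit 6; enqueue 10, 5, 3 → queue [10, 5, 3]
Visit 10; enqueue 8, 4, 2 → queue [5, 3, 8, 4, 2]
Visit 5; enqueue 7, 1 → queue [3, 8, 4, 2, 7, 1]
Visit 3; enqueue 11 → queue [8, 4, 2, 7, 1, 11]
Visit 8; enqueue 9 → queue [4, 2, 7, 1, 11, 9]
Visit 4 → queue [2, 7, 1, 11, 9]
Visit 2 → queue [7, 1, 11, 9]
Visit 7 → queue [1, 11, 9]
Visit 1; enqueue 0 → queue [11, 9, 0]
Visit 11 → queue [9, 0]
Visit 9 → queue [0]
Visit 0 → queue []

Visit order: 6, 10, 5, 3, 8, 4, 2, 7, 1, 11, 9, 0

11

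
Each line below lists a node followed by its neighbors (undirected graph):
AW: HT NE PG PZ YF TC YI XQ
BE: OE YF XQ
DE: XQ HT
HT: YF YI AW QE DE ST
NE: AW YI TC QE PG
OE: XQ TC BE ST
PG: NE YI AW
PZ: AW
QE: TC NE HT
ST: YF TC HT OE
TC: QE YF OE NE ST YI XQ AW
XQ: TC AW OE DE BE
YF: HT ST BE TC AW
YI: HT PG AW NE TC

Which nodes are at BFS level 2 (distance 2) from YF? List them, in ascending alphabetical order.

Level 0: YF
Level 1: AW, BE, HT, ST, TC
Level 2: DE, NE, OE, PG, PZ, QE, XQ, YI

DE, NE, OE, PG, PZ, QE, XQ, YI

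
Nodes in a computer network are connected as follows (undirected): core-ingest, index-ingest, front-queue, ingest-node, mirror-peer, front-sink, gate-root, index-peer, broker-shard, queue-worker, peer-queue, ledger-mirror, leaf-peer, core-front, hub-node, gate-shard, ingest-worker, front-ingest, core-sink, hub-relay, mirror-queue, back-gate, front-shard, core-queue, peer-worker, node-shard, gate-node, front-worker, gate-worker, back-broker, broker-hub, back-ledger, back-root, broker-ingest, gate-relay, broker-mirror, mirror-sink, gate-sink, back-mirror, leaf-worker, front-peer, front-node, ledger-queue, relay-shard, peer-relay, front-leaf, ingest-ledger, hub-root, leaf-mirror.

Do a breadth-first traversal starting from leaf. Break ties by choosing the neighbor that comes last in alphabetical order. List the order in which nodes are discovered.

leaf -> worker -> peer -> mirror -> front -> queue -> ingest -> gate -> relay -> index -> sink -> ledger -> broker -> back -> shard -> node -> core -> root -> hub

Visit leaf; enqueue worker, peer, mirror, front → queue [worker, peer, mirror, front]
Visit worker; enqueue queue, ingest, gate → queue [peer, mirror, front, queue, ingest, gate]
Visit peer; enqueue relay, index → queue [mirror, front, queue, ingest, gate, relay, index]
Visit mirror; enqueue sink, ledger, broker, back → queue [front, queue, ingest, gate, relay, index, sink, ledger, broker, back]
Visit front; enqueue shard, node, core → queue [queue, ingest, gate, relay, index, sink, ledger, broker, back, shard, node, core]
Visit queue → queue [ingest, gate, relay, index, sink, ledger, broker, back, shard, node, core]
Visit ingest → queue [gate, relay, index, sink, ledger, broker, back, shard, node, core]
Visit gate; enqueue root → queue [relay, index, sink, ledger, broker, back, shard, node, core, root]
Visit relay; enqueue hub → queue [index, sink, ledger, broker, back, shard, node, core, root, hub]
Visit index → queue [sink, ledger, broker, back, shard, node, core, root, hub]
Visit sink → queue [ledger, broker, back, shard, node, core, root, hub]
Visit ledger → queue [broker, back, shard, node, core, root, hub]
Visit broker → queue [back, shard, node, core, root, hub]
Visit back → queue [shard, node, core, root, hub]
Visit shard → queue [node, core, root, hub]
Visit node → queue [core, root, hub]
Visit core → queue [root, hub]
Visit root → queue [hub]
Visit hub → queue []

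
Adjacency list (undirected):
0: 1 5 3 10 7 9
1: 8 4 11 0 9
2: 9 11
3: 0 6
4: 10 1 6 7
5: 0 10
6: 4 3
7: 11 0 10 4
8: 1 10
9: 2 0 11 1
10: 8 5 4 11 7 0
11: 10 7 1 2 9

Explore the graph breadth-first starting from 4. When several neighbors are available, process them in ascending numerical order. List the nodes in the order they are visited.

4, 1, 6, 7, 10, 0, 8, 9, 11, 3, 5, 2

Visit 4; enqueue 1, 6, 7, 10 → queue [1, 6, 7, 10]
Visit 1; enqueue 0, 8, 9, 11 → queue [6, 7, 10, 0, 8, 9, 11]
Visit 6; enqueue 3 → queue [7, 10, 0, 8, 9, 11, 3]
Visit 7 → queue [10, 0, 8, 9, 11, 3]
Visit 10; enqueue 5 → queue [0, 8, 9, 11, 3, 5]
Visit 0 → queue [8, 9, 11, 3, 5]
Visit 8 → queue [9, 11, 3, 5]
Visit 9; enqueue 2 → queue [11, 3, 5, 2]
Visit 11 → queue [3, 5, 2]
Visit 3 → queue [5, 2]
Visit 5 → queue [2]
Visit 2 → queue []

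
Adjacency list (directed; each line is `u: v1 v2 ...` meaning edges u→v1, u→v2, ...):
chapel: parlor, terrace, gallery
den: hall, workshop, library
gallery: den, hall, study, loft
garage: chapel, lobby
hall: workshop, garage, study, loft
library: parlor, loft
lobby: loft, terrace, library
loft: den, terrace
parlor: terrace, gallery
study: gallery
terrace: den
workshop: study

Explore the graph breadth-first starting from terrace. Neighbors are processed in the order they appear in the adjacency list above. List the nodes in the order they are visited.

terrace, den, hall, workshop, library, garage, study, loft, parlor, chapel, lobby, gallery

Visit terrace; enqueue den → queue [den]
Visit den; enqueue hall, workshop, library → queue [hall, workshop, library]
Visit hall; enqueue garage, study, loft → queue [workshop, library, garage, study, loft]
Visit workshop → queue [library, garage, study, loft]
Visit library; enqueue parlor → queue [garage, study, loft, parlor]
Visit garage; enqueue chapel, lobby → queue [study, loft, parlor, chapel, lobby]
Visit study; enqueue gallery → queue [loft, parlor, chapel, lobby, gallery]
Visit loft → queue [parlor, chapel, lobby, gallery]
Visit parlor → queue [chapel, lobby, gallery]
Visit chapel → queue [lobby, gallery]
Visit lobby → queue [gallery]
Visit gallery → queue []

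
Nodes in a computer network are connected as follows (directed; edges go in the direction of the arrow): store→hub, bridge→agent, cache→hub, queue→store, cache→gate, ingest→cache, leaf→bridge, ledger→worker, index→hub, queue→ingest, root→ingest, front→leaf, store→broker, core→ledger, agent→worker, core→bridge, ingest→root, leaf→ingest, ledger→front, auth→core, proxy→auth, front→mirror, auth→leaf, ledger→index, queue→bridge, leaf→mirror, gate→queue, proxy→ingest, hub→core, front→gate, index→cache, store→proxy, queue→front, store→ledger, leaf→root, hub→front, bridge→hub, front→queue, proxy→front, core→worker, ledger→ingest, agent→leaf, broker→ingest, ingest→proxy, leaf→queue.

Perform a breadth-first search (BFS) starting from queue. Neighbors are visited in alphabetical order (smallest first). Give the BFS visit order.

queue -> bridge -> front -> ingest -> store -> agent -> hub -> gate -> leaf -> mirror -> cache -> proxy -> root -> broker -> ledger -> worker -> core -> auth -> index

Visit queue; enqueue bridge, front, ingest, store → queue [bridge, front, ingest, store]
Visit bridge; enqueue agent, hub → queue [front, ingest, store, agent, hub]
Visit front; enqueue gate, leaf, mirror → queue [ingest, store, agent, hub, gate, leaf, mirror]
Visit ingest; enqueue cache, proxy, root → queue [store, agent, hub, gate, leaf, mirror, cache, proxy, root]
Visit store; enqueue broker, ledger → queue [agent, hub, gate, leaf, mirror, cache, proxy, root, broker, ledger]
Visit agent; enqueue worker → queue [hub, gate, leaf, mirror, cache, proxy, root, broker, ledger, worker]
Visit hub; enqueue core → queue [gate, leaf, mirror, cache, proxy, root, broker, ledger, worker, core]
Visit gate → queue [leaf, mirror, cache, proxy, root, broker, ledger, worker, core]
Visit leaf → queue [mirror, cache, proxy, root, broker, ledger, worker, core]
Visit mirror → queue [cache, proxy, root, broker, ledger, worker, core]
Visit cache → queue [proxy, root, broker, ledger, worker, core]
Visit proxy; enqueue auth → queue [root, broker, ledger, worker, core, auth]
Visit root → queue [broker, ledger, worker, core, auth]
Visit broker → queue [ledger, worker, core, auth]
Visit ledger; enqueue index → queue [worker, core, auth, index]
Visit worker → queue [core, auth, index]
Visit core → queue [auth, index]
Visit auth → queue [index]
Visit index → queue []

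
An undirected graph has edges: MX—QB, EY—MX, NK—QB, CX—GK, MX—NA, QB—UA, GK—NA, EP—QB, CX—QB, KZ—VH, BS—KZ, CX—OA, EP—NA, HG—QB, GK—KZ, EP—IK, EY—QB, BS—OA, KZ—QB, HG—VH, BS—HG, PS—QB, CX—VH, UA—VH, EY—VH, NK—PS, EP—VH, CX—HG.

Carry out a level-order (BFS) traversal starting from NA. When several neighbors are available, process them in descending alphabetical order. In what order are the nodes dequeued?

NA -> MX -> GK -> EP -> QB -> EY -> KZ -> CX -> VH -> IK -> UA -> PS -> NK -> HG -> BS -> OA

Visit NA; enqueue MX, GK, EP → queue [MX, GK, EP]
Visit MX; enqueue QB, EY → queue [GK, EP, QB, EY]
Visit GK; enqueue KZ, CX → queue [EP, QB, EY, KZ, CX]
Visit EP; enqueue VH, IK → queue [QB, EY, KZ, CX, VH, IK]
Visit QB; enqueue UA, PS, NK, HG → queue [EY, KZ, CX, VH, IK, UA, PS, NK, HG]
Visit EY → queue [KZ, CX, VH, IK, UA, PS, NK, HG]
Visit KZ; enqueue BS → queue [CX, VH, IK, UA, PS, NK, HG, BS]
Visit CX; enqueue OA → queue [VH, IK, UA, PS, NK, HG, BS, OA]
Visit VH → queue [IK, UA, PS, NK, HG, BS, OA]
Visit IK → queue [UA, PS, NK, HG, BS, OA]
Visit UA → queue [PS, NK, HG, BS, OA]
Visit PS → queue [NK, HG, BS, OA]
Visit NK → queue [HG, BS, OA]
Visit HG → queue [BS, OA]
Visit BS → queue [OA]
Visit OA → queue []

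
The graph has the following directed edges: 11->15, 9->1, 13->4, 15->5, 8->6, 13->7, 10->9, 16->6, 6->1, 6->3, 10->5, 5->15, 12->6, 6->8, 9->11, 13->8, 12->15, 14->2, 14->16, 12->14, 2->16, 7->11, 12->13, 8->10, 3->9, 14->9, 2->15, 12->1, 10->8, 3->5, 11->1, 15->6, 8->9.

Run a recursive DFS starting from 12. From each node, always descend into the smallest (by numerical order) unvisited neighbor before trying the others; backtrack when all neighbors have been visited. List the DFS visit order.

12, 1, 6, 3, 5, 15, 9, 11, 8, 10, 13, 4, 7, 14, 2, 16

Visit 12
12 → 1
12 → 6
6 → 3
3 → 5
5 → 15
3 → 9
9 → 11
6 → 8
8 → 10
12 → 13
13 → 4
13 → 7
12 → 14
14 → 2
2 → 16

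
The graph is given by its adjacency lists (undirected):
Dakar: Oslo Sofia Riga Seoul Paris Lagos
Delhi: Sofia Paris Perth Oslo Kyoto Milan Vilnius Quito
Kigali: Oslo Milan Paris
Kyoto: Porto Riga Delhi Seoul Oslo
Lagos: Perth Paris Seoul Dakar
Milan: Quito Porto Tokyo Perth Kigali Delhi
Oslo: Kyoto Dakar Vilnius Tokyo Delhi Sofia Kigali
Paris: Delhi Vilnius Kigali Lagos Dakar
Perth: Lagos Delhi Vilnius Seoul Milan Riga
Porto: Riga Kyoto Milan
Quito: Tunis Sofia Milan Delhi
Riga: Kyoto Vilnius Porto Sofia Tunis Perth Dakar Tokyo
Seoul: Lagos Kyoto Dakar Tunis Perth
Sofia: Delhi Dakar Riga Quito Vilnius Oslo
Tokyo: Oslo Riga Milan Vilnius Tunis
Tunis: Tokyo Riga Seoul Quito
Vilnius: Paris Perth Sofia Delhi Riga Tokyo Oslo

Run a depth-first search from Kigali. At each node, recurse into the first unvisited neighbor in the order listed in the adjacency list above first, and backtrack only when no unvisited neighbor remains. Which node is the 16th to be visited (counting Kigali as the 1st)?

Tunis

Visit Kigali
Kigali → Oslo
Oslo → Kyoto
Kyoto → Porto
Porto → Riga
Riga → Vilnius
Vilnius → Paris
Paris → Delhi
Delhi → Sofia
Sofia → Dakar
Dakar → Seoul
Seoul → Lagos
Lagos → Perth
Perth → Milan
Milan → Quito
Quito → Tunis
Tunis → Tokyo

Visit order: Kigali, Oslo, Kyoto, Porto, Riga, Vilnius, Paris, Delhi, Sofia, Dakar, Seoul, Lagos, Perth, Milan, Quito, Tunis, Tokyo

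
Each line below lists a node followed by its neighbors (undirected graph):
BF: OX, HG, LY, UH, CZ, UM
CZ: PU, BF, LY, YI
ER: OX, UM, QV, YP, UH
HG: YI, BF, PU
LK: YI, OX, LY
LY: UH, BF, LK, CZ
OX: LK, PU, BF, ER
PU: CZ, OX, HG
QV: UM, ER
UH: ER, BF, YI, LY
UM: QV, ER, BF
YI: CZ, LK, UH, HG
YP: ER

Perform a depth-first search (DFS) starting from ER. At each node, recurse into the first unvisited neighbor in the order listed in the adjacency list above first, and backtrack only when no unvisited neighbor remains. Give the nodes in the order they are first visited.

Visit ER
ER → OX
OX → LK
LK → YI
YI → CZ
CZ → PU
PU → HG
HG → BF
BF → LY
LY → UH
BF → UM
UM → QV
ER → YP

ER, OX, LK, YI, CZ, PU, HG, BF, LY, UH, UM, QV, YP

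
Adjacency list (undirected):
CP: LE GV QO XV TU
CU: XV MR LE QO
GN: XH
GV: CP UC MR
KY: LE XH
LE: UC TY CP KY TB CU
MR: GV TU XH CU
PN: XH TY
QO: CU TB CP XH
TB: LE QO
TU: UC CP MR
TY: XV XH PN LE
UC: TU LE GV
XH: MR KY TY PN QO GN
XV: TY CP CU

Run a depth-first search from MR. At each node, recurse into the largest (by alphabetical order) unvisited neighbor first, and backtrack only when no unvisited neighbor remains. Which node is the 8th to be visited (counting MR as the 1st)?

Visit MR
MR → XH
XH → TY
TY → XV
XV → CU
CU → QO
QO → TB
TB → LE
LE → UC
UC → TU
TU → CP
CP → GV
LE → KY
TY → PN
XH → GN

Visit order: MR, XH, TY, XV, CU, QO, TB, LE, UC, TU, CP, GV, KY, PN, GN

LE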